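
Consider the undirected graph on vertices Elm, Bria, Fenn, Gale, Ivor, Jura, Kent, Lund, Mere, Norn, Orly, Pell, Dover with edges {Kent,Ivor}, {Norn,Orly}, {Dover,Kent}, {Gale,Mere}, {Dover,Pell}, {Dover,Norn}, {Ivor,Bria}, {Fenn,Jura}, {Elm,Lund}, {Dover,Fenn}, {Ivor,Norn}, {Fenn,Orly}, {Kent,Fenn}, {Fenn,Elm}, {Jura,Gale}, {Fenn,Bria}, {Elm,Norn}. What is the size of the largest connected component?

13

Starting from Elm we can reach Elm, Bria, Fenn, Gale, Ivor, Jura, Kent, Lund, Mere, Norn, Orly, Pell, Dover. That is one component of size 13.
The largest has 13 vertices.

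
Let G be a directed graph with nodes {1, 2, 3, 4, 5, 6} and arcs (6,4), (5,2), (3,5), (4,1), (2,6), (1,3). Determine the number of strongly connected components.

{1, 2, 3, 4, 5, 6} are all mutually reachable — one SCC of size 6.
That gives 1 strongly connected component.

1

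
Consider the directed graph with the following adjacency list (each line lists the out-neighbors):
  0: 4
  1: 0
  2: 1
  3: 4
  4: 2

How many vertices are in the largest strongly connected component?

4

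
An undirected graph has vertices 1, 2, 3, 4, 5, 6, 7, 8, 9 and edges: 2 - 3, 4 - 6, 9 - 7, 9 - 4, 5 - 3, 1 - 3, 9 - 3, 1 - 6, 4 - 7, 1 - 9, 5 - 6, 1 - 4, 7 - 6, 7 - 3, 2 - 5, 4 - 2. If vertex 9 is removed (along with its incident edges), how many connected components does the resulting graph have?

2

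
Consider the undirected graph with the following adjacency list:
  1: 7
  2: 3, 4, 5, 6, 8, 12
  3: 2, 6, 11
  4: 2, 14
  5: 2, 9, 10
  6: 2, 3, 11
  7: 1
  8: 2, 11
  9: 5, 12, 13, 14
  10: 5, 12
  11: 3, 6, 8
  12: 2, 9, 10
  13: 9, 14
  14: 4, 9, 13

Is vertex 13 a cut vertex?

Deleting 13 leaves 2 components (was 2), so 13 is not a cut vertex.

No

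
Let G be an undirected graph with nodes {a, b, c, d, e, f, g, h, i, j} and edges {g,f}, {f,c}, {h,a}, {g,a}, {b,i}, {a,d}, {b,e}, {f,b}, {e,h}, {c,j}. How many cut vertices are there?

Removing a increases the component count from 1 to 2, so a is a cut vertex.
Removing b increases the component count from 1 to 2, so b is a cut vertex.
Removing c increases the component count from 1 to 2, so c is a cut vertex.
Likewise f is a cut vertex.
By contrast removing g leaves 1 component; it is not a cut vertex. No other vertex is a cut vertex either.

4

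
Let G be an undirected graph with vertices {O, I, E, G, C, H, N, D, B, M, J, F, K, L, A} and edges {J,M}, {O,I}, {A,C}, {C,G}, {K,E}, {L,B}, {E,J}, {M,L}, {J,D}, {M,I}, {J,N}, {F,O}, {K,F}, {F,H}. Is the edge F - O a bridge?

No

After removing F - O, the path F-K-E-J-M-I-O still connects them, so the edge is not a bridge.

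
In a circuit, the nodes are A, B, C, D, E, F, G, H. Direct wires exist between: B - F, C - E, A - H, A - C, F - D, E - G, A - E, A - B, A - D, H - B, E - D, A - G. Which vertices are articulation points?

Removing G, for instance, still leaves 1 component. No single vertex removal increases the component count — the graph has no articulation points.

none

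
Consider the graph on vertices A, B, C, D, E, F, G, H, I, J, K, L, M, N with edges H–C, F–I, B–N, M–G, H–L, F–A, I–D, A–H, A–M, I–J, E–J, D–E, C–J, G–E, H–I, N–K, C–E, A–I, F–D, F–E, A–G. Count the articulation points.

2

Removing H increases the component count from 2 to 3, so H is a cut vertex.
Removing N increases the component count from 2 to 3, so N is a cut vertex.
By contrast removing D leaves 2 components; it is not a cut vertex. No other vertex is a cut vertex either.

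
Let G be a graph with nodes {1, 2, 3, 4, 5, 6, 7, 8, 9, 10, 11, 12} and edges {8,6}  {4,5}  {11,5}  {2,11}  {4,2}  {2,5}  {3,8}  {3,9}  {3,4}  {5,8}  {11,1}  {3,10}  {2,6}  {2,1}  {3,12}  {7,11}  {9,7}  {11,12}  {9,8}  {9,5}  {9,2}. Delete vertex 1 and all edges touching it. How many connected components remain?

1

With 1 gone, the remaining components are: {2, 3, 4, 5, 6, 7, 8, 9, 10, 11, 12}.
That is 1 component.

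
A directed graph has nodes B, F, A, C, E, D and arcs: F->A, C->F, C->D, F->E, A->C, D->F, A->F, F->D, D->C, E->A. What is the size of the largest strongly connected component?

5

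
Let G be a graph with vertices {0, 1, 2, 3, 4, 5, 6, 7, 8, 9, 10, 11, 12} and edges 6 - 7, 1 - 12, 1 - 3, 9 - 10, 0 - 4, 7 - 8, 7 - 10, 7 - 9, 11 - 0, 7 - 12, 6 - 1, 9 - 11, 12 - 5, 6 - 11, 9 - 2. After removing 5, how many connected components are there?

With 5 gone, the remaining components are: {0, 1, 2, 3, 4, 6, 7, 8, 9, 10, 11, 12}.
That is 1 component.

1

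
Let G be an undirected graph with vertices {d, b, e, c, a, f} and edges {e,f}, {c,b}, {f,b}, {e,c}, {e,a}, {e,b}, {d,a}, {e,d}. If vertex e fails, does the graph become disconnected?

Deleting e raises the number of components from 1 to 2, so e is a cut vertex.

Yes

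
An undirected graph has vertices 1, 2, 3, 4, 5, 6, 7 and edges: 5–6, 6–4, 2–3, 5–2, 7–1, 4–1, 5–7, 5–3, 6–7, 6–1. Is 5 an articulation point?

Deleting 5 raises the number of components from 1 to 2, so 5 is a cut vertex.

Yes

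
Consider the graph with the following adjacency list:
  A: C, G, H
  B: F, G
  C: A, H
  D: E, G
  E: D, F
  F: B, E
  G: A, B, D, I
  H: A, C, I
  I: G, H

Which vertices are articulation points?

Removing G increases the component count from 1 to 2, so G is a cut vertex.
By contrast removing C leaves 1 component; it is not a cut vertex. No other vertex is a cut vertex either.

G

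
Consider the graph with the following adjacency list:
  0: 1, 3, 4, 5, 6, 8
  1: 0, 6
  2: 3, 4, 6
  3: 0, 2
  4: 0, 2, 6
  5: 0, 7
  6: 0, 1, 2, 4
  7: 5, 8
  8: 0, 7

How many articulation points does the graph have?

Removing 0 increases the component count from 1 to 2, so 0 is a cut vertex.
By contrast removing 5 leaves 1 component; it is not a cut vertex. No other vertex is a cut vertex either.

1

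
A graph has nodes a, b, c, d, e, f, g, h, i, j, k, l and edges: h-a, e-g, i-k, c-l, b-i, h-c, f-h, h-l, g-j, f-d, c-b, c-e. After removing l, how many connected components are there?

1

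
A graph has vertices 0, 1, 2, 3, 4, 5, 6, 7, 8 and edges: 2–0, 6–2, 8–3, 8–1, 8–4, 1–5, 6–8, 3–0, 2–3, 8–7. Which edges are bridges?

The edges on the cycle 6-8-3-0-2-6 are not bridges since each lies on that cycle.
But removing 1–5 disconnects 1 from 5; removing 4–8 disconnects 4 from 8; removing 1–8 disconnects 1 from 8; removing 8–7 disconnects 8 from 7 — these are bridges.

1-5, 1-8, 4-8, 7-8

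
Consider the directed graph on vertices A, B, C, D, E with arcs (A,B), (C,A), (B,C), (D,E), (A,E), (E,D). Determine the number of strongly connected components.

{A, B, C} are all mutually reachable — one SCC of size 3.
{D, E} are all mutually reachable — one SCC of size 2.
That gives 2 strongly connected components.

2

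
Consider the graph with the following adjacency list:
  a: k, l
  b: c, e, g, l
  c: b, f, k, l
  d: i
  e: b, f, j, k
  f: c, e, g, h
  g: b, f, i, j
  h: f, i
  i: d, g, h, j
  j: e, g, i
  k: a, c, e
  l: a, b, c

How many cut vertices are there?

Removing i increases the component count from 1 to 2, so i is a cut vertex.
By contrast removing e leaves 1 component; it is not a cut vertex. No other vertex is a cut vertex either.

1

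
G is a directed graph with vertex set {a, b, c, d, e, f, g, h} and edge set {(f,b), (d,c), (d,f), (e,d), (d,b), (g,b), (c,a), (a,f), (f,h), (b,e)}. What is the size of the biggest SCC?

{a, b, c, d, e, f} are all mutually reachable — one SCC of size 6.
{g} is an SCC by itself.
{h} is an SCC by itself.
The largest has 6 vertices.

6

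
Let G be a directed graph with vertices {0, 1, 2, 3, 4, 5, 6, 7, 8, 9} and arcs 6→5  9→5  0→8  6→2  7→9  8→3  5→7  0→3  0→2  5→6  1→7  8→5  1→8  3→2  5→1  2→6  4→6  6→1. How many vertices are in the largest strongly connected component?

8

{1, 2, 3, 5, 6, 7, 8, 9} are all mutually reachable — one SCC of size 8.
{0} is an SCC by itself.
{4} is an SCC by itself.
The largest has 8 vertices.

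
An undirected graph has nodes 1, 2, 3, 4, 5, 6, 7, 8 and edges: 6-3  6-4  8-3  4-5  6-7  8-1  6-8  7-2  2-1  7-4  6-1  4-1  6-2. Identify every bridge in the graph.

4-5

The edges on the cycle 6-7-2-6 are not bridges since each lies on that cycle.
But removing 4-5 disconnects 4 from 5 — this is a bridge.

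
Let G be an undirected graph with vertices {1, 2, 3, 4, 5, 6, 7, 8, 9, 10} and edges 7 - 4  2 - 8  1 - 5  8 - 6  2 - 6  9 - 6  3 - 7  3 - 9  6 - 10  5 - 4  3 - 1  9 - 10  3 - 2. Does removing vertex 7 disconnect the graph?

No

Deleting 7 leaves 1 component (was 1) (its neighbors 3, 4 remain connected to each other), so 7 is not a cut vertex.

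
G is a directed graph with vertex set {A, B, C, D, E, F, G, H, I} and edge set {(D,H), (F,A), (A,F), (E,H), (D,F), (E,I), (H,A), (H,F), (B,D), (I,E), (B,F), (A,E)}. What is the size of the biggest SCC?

5

{A, E, F, H, I} are all mutually reachable — one SCC of size 5.
{D} is an SCC by itself.
{C} is an SCC by itself.
{B} is an SCC by itself.
{G} is an SCC by itself.
The largest has 5 vertices.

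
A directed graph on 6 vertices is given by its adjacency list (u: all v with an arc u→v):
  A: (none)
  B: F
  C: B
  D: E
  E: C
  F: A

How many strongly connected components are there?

6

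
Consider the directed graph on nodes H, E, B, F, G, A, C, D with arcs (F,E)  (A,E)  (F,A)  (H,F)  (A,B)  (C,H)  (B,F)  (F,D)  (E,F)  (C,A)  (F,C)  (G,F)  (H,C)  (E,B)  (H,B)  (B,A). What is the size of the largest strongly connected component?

{A, B, C, E, F, H} are all mutually reachable — one SCC of size 6.
{D} is an SCC by itself.
{G} is an SCC by itself.
The largest has 6 vertices.

6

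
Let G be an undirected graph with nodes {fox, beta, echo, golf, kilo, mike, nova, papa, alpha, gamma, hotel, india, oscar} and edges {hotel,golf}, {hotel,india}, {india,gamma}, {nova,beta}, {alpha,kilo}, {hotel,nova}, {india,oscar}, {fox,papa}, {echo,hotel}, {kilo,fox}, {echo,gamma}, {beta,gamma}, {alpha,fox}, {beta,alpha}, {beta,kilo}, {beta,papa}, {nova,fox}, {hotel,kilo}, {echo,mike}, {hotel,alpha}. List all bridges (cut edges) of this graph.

The edges on the cycle beta-alpha-fox-papa-beta are not bridges since each lies on that cycle.
But removing india–oscar disconnects india from oscar; removing golf–hotel disconnects golf from hotel; removing echo–mike disconnects echo from mike — these are bridges.

echo-mike, golf-hotel, india-oscar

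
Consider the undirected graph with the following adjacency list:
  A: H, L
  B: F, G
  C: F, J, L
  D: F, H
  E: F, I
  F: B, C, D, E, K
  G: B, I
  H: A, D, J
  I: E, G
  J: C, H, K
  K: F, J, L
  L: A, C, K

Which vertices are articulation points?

Removing F increases the component count from 1 to 2, so F is a cut vertex.
By contrast removing L leaves 1 component; it is not a cut vertex. No other vertex is a cut vertex either.

F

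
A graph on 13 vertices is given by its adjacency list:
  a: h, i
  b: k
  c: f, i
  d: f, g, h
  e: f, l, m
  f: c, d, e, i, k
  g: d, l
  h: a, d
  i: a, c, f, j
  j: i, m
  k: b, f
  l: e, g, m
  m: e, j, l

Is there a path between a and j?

Yes

From a we can reach a, b, c, d, e, f, g, h, i, j, k, l, m, which includes j.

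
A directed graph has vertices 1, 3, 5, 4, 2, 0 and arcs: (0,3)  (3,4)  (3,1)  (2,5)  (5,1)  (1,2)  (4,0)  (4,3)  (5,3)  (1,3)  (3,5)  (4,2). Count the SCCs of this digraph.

1

{0, 1, 2, 3, 4, 5} are all mutually reachable — one SCC of size 6.
That gives 1 strongly connected component.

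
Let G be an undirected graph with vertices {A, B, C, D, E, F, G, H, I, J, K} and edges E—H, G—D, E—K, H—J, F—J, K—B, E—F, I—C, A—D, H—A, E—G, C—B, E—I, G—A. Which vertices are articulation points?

Removing E increases the component count from 1 to 2, so E is a cut vertex.
By contrast removing B leaves 1 component; it is not a cut vertex. No other vertex is a cut vertex either.

E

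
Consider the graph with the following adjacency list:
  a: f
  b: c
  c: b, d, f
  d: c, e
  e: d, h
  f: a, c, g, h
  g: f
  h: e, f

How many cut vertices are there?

2

Removing c increases the component count from 1 to 2, so c is a cut vertex.
Removing f increases the component count from 1 to 3, so f is a cut vertex.
By contrast removing b leaves 1 component; it is not a cut vertex. No other vertex is a cut vertex either.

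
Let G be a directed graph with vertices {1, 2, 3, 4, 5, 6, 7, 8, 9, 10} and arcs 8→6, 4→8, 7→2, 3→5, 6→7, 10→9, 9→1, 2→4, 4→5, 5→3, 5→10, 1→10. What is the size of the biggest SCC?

{2, 4, 6, 7, 8} are all mutually reachable — one SCC of size 5.
{1, 9, 10} are all mutually reachable — one SCC of size 3.
{3, 5} are all mutually reachable — one SCC of size 2.
The largest has 5 vertices.

5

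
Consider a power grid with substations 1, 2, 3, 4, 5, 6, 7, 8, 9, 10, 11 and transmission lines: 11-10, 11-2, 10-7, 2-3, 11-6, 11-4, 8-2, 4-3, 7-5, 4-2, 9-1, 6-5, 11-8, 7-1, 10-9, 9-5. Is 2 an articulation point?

Deleting 2 leaves 1 component (was 1) (its neighbors 3, 4, 8, 11 remain connected to each other), so 2 is not a cut vertex.

No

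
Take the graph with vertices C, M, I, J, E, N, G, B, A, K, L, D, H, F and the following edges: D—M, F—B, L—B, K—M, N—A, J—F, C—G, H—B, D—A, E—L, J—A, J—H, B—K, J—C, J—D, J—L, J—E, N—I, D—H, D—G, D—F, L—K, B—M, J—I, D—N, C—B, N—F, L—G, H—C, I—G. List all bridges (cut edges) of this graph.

none

The edges on the cycle J-D-N-F-B-L-E-J are not bridges since each lies on that cycle.
Every edge lies on some cycle, so there are no bridges.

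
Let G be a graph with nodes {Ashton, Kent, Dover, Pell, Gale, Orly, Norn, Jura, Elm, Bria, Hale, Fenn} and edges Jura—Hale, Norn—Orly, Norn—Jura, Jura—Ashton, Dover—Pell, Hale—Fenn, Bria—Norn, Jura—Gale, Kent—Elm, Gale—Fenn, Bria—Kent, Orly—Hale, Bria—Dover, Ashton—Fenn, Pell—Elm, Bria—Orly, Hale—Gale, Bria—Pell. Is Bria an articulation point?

Yes

Deleting Bria raises the number of components from 1 to 2, so Bria is a cut vertex.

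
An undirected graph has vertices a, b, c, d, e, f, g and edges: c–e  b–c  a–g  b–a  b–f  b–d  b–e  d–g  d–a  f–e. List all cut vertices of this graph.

b

Removing b increases the component count from 1 to 2, so b is a cut vertex.
By contrast removing a leaves 1 component; it is not a cut vertex. No other vertex is a cut vertex either.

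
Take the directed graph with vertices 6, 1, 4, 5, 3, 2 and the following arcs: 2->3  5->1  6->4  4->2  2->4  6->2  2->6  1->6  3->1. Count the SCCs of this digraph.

{1, 2, 3, 4, 6} are all mutually reachable — one SCC of size 5.
{5} is an SCC by itself.
That gives 2 strongly connected components.

2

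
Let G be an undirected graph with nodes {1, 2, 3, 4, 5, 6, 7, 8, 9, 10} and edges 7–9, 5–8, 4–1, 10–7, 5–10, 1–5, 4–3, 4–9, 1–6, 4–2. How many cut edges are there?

The edges on the cycle 4-1-5-10-7-9-4 are not bridges since each lies on that cycle.
But removing 4–2 disconnects 4 from 2; removing 8–5 disconnects 8 from 5; removing 1–6 disconnects 1 from 6; removing 4–3 disconnects 4 from 3 — these are bridges.
That makes 4 bridges.

4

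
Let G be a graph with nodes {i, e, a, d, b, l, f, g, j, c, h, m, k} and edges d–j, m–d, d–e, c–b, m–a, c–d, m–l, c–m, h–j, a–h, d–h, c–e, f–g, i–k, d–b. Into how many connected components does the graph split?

Starting from f we can reach f, g. That is one component of size 2.
Starting from i we can reach i, k. That is one component of size 2.
Starting from a we can reach a, b, c, d, e, h, j, l, m. That is one component of size 9.
Total: 3 components.

3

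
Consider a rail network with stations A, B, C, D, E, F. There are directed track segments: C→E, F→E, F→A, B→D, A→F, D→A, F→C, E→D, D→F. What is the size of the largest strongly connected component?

5

{A, C, D, E, F} are all mutually reachable — one SCC of size 5.
{B} is an SCC by itself.
The largest has 5 vertices.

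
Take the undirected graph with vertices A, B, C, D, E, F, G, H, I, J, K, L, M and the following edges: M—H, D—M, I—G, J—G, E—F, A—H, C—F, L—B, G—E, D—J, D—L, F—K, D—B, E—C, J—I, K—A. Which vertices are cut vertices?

Removing D increases the component count from 1 to 2, so D is a cut vertex.
By contrast removing A leaves 1 component; it is not a cut vertex. No other vertex is a cut vertex either.

D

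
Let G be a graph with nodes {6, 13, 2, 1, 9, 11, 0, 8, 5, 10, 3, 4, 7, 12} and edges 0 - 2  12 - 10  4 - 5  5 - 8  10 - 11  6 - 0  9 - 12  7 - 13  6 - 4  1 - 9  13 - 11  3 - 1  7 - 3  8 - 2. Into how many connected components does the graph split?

Starting from 0 we can reach 0, 2, 4, 5, 6, 8. That is one component of size 6.
Starting from 1 we can reach 1, 3, 7, 9, 10, 11, 12, 13. That is one component of size 8.
Total: 2 components.

2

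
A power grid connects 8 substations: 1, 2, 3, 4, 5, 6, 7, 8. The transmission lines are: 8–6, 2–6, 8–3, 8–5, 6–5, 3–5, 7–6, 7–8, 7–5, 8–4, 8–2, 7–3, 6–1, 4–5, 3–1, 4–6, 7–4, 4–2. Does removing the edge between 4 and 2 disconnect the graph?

No

After removing 4–2, the path 4-8-2 still connects them, so the edge is not a bridge.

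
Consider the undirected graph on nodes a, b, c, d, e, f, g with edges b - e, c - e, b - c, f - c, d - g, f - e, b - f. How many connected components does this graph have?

3

a is isolated — a component by itself.
Starting from d we can reach d, g. That is one component of size 2.
Starting from b we can reach b, c, e, f. That is one component of size 4.
Total: 3 components.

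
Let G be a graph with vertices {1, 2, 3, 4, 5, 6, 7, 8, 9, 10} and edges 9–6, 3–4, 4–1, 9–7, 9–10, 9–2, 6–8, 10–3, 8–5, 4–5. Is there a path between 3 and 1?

From 3 we can reach 1, 2, 3, 4, 5, 6, 7, 8, 9, 10, which includes 1.

Yes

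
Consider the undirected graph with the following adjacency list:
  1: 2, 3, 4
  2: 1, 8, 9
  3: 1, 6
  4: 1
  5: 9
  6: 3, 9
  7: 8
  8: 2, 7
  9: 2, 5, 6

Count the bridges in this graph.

4

The edges on the cycle 3-1-2-9-6-3 are not bridges since each lies on that cycle.
But removing 1-4 disconnects 1 from 4; removing 5-9 disconnects 5 from 9; removing 2-8 disconnects 2 from 8; removing 8-7 disconnects 8 from 7 — these are bridges.
That makes 4 bridges.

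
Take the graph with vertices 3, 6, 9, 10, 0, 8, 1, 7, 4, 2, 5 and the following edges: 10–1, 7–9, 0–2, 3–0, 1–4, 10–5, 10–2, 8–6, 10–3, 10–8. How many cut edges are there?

6

The edges on the cycle 10-3-0-2-10 are not bridges since each lies on that cycle.
But removing 10–1 disconnects 10 from 1; removing 7–9 disconnects 7 from 9; removing 1–4 disconnects 1 from 4; removing 10–8 disconnects 10 from 8 — these are bridges.
In total 6 edges are bridges.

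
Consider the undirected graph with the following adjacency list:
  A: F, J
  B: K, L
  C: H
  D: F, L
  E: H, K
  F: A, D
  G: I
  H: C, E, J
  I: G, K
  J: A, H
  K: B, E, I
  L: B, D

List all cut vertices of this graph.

H, I, K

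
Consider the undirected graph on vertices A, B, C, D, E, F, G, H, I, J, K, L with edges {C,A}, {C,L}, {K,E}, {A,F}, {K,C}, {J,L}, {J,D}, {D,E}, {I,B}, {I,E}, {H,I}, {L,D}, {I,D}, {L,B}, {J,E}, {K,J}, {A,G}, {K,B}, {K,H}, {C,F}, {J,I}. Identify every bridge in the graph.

The edges on the cycle K-C-L-D-J-K are not bridges since each lies on that cycle.
But removing G - A disconnects G from A — this is a bridge.

A-G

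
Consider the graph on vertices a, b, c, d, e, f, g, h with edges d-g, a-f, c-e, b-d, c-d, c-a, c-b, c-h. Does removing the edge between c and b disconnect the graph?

After removing c-b, the path c-d-b still connects them, so the edge is not a bridge.

No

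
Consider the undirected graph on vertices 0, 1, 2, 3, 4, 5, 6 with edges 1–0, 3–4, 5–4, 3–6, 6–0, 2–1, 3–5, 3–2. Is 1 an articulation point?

No

Deleting 1 leaves 1 component (was 1) (its neighbors 0, 2 remain connected to each other), so 1 is not a cut vertex.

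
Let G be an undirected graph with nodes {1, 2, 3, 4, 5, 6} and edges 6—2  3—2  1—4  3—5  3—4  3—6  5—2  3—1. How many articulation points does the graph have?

1

Removing 3 increases the component count from 1 to 2, so 3 is a cut vertex.
By contrast removing 2 leaves 1 component; it is not a cut vertex. No other vertex is a cut vertex either.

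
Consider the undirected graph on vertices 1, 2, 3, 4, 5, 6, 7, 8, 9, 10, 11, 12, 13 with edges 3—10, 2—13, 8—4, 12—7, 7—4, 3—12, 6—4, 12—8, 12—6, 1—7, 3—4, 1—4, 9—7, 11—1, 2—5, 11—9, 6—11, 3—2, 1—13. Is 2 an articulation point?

Deleting 2 raises the number of components from 1 to 2, so 2 is a cut vertex.

Yes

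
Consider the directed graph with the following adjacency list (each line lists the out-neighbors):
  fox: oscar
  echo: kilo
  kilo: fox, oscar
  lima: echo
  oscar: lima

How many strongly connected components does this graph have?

1

{fox, echo, kilo, lima, oscar} are all mutually reachable — one SCC of size 5.
That gives 1 strongly connected component.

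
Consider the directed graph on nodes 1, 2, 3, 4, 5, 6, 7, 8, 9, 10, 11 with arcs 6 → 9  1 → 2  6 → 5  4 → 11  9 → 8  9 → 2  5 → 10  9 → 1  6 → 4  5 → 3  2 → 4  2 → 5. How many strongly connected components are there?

11

{5} is an SCC by itself.
{3} is an SCC by itself.
{2} is an SCC by itself.
{9} is an SCC by itself.
{4} is an SCC by itself.
(and 6 more singleton SCCs)
That gives 11 strongly connected components.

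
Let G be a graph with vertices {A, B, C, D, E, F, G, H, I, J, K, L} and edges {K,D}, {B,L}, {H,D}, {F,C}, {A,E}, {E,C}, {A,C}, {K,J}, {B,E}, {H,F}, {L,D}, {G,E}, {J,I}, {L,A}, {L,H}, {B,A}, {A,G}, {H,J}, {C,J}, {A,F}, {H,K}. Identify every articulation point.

J

Removing J increases the component count from 1 to 2, so J is a cut vertex.
By contrast removing A leaves 1 component; it is not a cut vertex. No other vertex is a cut vertex either.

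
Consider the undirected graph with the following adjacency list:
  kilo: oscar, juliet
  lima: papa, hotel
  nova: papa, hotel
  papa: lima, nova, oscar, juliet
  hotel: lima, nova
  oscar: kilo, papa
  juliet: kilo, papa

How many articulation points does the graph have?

1

Removing papa increases the component count from 1 to 2, so papa is a cut vertex.
By contrast removing lima leaves 1 component; it is not a cut vertex. No other vertex is a cut vertex either.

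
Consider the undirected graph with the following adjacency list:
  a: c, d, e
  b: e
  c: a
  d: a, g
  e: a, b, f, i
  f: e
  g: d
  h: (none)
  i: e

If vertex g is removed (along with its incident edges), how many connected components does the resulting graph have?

With g gone, the remaining components are: {h}; {a, b, c, d, e, f, i}.
That is 2 components.

2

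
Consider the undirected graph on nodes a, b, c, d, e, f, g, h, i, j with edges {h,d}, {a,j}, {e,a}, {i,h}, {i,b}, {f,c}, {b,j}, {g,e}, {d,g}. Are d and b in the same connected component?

Yes

From d we can reach a, b, d, e, g, h, i, j, which includes b.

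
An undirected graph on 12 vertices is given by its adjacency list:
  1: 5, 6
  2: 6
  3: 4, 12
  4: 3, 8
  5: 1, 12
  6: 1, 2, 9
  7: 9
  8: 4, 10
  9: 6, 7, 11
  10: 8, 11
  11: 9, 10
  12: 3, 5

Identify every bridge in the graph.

2-6, 7-9

The edges on the cycle 9-6-1-5-12-3-4-8-10-11-9 are not bridges since each lies on that cycle.
But removing 6-2 disconnects 6 from 2; removing 9-7 disconnects 9 from 7 — these are bridges.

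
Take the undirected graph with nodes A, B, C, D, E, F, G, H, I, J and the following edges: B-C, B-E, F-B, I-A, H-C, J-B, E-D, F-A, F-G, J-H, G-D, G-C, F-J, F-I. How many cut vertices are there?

Removing F increases the component count from 1 to 2, so F is a cut vertex.
By contrast removing J leaves 1 component; it is not a cut vertex. No other vertex is a cut vertex either.

1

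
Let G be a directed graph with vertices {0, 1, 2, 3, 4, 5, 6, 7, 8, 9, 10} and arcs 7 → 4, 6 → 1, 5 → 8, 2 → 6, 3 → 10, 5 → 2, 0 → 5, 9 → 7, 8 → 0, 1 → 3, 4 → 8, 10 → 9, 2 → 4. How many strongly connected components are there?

1

{0, 1, 2, 3, 4, 5, 6, 7, 8, 9, 10} are all mutually reachable — one SCC of size 11.
That gives 1 strongly connected component.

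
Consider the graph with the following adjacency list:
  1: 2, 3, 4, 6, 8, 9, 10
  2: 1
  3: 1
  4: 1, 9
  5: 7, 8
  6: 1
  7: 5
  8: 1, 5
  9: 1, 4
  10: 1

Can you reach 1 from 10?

From 10 we can reach 1, 2, 3, 4, 5, 6, 7, 8, 9, 10, which includes 1.

Yes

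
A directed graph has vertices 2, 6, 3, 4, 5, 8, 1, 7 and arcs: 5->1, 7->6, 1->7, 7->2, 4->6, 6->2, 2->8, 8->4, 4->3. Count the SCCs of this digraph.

{2, 4, 6, 8} are all mutually reachable — one SCC of size 4.
{1} is an SCC by itself.
{3} is an SCC by itself.
{7} is an SCC by itself.
{5} is an SCC by itself.
That gives 5 strongly connected components.

5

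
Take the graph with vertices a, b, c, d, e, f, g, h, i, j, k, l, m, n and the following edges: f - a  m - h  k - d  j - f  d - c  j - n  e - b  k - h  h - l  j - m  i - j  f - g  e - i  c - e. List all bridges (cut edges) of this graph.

a-f, b-e, f-g, f-j, h-l, j-n

The edges on the cycle k-d-c-e-i-j-m-h-k are not bridges since each lies on that cycle.
But removing f - g disconnects f from g; removing l - h disconnects l from h; removing e - b disconnects e from b; removing f - a disconnects f from a — these are bridges.
In total 6 edges are bridges.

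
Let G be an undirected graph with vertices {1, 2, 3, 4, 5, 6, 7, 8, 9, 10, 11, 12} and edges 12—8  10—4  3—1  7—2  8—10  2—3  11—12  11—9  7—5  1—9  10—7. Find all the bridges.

10-4, 5-7

The edges on the cycle 11-12-8-10-7-2-3-1-9-11 are not bridges since each lies on that cycle.
But removing 5—7 disconnects 5 from 7; removing 4—10 disconnects 4 from 10 — these are bridges.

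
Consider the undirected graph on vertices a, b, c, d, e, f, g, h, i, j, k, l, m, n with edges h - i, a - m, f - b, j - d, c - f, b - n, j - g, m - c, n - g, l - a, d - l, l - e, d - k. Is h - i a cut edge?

Yes

Removing h - i leaves no path between h and i: the component count goes from 2 to 3. So it is a bridge.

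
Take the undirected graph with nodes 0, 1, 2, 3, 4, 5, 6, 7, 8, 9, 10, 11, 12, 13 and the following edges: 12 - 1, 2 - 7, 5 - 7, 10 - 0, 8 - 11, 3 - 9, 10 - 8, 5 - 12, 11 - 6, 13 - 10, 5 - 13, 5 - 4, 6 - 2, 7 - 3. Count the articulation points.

5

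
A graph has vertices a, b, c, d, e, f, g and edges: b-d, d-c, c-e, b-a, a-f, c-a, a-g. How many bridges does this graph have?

The edges on the cycle b-d-c-a-b are not bridges since each lies on that cycle.
But removing a-f disconnects a from f; removing a-g disconnects a from g; removing c-e disconnects c from e — these are bridges.
That makes 3 bridges.

3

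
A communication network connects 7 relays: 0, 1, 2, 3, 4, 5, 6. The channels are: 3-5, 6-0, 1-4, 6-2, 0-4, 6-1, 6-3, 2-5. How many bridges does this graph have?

0

The edges on the cycle 6-3-5-2-6 are not bridges since each lies on that cycle.
Every edge lies on some cycle, so there are no bridges.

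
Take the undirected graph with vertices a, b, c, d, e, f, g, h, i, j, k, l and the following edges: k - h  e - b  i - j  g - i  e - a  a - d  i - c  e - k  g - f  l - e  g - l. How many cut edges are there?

11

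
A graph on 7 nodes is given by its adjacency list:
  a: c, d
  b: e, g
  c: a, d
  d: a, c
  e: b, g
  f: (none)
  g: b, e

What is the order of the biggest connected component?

3

f is isolated — a component by itself.
Starting from b we can reach b, e, g. That is one component of size 3.
Starting from a we can reach a, c, d. That is one component of size 3.
The largest has 3 vertices.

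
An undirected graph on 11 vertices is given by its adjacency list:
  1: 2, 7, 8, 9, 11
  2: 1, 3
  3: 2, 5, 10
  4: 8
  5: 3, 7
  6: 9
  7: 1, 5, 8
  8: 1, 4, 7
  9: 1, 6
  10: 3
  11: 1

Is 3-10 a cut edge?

Removing 3-10 leaves no path between 3 and 10: the component count goes from 1 to 2. So it is a bridge.

Yes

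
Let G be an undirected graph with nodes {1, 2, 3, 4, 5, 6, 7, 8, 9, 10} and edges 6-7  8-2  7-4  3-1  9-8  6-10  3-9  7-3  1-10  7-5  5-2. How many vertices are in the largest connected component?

Starting from 1 we can reach 1, 2, 3, 4, 5, 6, 7, 8, 9, 10. That is one component of size 10.
The largest has 10 vertices.

10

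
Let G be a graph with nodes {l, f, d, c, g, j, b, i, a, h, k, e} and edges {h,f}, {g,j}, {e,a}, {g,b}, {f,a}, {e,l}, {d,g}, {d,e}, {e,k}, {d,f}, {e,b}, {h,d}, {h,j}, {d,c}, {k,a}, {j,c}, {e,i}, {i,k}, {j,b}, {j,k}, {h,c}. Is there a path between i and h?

From i we can reach a, b, c, d, e, f, g, h, i, j, k, l, which includes h.

Yes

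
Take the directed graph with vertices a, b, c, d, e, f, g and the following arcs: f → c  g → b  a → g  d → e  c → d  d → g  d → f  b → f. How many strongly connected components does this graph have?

{b, c, d, f, g} are all mutually reachable — one SCC of size 5.
{e} is an SCC by itself.
{a} is an SCC by itself.
That gives 3 strongly connected components.

3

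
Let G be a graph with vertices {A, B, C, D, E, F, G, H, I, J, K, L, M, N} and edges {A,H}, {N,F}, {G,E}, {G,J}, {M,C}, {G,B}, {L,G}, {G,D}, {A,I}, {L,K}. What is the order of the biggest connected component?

Starting from F we can reach F, N. That is one component of size 2.
Starting from C we can reach C, M. That is one component of size 2.
Starting from A we can reach A, H, I. That is one component of size 3.
Starting from B we can reach B, D, E, G, J, K, L. That is one component of size 7.
The largest has 7 vertices.

7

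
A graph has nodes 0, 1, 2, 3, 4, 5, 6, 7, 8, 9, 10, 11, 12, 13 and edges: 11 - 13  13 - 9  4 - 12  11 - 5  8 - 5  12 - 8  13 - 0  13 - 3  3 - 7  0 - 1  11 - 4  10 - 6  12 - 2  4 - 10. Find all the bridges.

The edges on the cycle 11-4-12-8-5-11 are not bridges since each lies on that cycle.
But removing 13 - 0 disconnects 13 from 0; removing 11 - 13 disconnects 11 from 13; removing 6 - 10 disconnects 6 from 10; removing 13 - 3 disconnects 13 from 3 — these are bridges.
In total 9 edges are bridges.

0-1, 0-13, 10-4, 10-6, 11-13, 12-2, 13-3, 13-9, 3-7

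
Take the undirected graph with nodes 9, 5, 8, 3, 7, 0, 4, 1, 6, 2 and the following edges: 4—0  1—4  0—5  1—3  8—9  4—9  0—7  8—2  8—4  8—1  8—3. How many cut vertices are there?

3

Removing 0 increases the component count from 2 to 4, so 0 is a cut vertex.
Removing 4 increases the component count from 2 to 3, so 4 is a cut vertex.
Removing 8 increases the component count from 2 to 3, so 8 is a cut vertex.
By contrast removing 1 leaves 2 components; it is not a cut vertex. No other vertex is a cut vertex either.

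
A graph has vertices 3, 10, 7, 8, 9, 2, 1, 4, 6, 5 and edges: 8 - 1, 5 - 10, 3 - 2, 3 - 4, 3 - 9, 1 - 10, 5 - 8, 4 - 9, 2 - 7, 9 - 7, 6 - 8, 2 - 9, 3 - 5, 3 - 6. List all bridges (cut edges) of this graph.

none

The edges on the cycle 3-6-8-1-10-5-3 are not bridges since each lies on that cycle.
Every edge lies on some cycle, so there are no bridges.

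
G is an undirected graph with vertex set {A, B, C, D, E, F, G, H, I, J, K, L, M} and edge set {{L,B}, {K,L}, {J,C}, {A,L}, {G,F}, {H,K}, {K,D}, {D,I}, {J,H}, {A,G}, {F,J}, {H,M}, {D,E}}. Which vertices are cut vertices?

D, H, J, K, L

Removing D increases the component count from 1 to 3, so D is a cut vertex.
Removing H increases the component count from 1 to 2, so H is a cut vertex.
Removing J increases the component count from 1 to 2, so J is a cut vertex.
Likewise K, L are cut vertices.
By contrast removing G leaves 1 component; it is not a cut vertex. No other vertex is a cut vertex either.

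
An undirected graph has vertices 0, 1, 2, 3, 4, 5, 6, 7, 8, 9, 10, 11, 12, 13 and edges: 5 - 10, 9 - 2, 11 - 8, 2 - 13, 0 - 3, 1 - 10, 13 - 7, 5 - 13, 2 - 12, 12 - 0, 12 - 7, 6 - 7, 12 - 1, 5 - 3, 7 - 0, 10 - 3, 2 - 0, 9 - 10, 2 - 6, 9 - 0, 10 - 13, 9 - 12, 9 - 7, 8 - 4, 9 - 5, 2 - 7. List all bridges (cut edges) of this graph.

11-8, 4-8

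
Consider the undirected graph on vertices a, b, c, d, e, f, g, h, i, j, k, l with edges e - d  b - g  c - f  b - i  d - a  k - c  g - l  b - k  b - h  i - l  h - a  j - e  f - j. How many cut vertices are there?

1

Removing b increases the component count from 1 to 2, so b is a cut vertex.
By contrast removing a leaves 1 component; it is not a cut vertex. No other vertex is a cut vertex either.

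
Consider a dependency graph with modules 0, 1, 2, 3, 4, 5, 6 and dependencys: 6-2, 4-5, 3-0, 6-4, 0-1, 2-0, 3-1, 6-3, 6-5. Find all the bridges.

none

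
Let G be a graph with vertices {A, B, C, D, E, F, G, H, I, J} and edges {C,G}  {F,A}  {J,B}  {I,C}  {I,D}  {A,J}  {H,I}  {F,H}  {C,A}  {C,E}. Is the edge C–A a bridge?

After removing C–A, the path C-I-H-F-A still connects them, so the edge is not a bridge.

No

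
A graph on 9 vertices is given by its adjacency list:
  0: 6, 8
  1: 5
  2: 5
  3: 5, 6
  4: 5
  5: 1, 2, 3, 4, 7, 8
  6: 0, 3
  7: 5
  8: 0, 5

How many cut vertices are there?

1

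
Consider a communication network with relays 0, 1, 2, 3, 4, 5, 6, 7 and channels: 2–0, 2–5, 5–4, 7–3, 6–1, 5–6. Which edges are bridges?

0-2, 1-6, 2-5, 3-7, 4-5, 5-6

removing 6–1 disconnects 6 from 1; removing 0–2 disconnects 0 from 2; removing 5–2 disconnects 5 from 2; removing 5–6 disconnects 5 from 6 — these are bridges.
In total 6 edges are bridges.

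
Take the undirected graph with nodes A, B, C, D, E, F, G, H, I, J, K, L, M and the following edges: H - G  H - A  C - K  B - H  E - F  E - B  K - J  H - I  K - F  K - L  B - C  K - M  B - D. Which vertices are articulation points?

Removing B increases the component count from 1 to 3, so B is a cut vertex.
Removing H increases the component count from 1 to 4, so H is a cut vertex.
Removing K increases the component count from 1 to 4, so K is a cut vertex.
By contrast removing G leaves 1 component; it is not a cut vertex. No other vertex is a cut vertex either.

B, H, K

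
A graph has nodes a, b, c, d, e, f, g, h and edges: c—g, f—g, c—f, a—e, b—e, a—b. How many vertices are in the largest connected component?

h is isolated — a component by itself.
d is isolated — a component by itself.
Starting from c we can reach c, f, g. That is one component of size 3.
Starting from a we can reach a, b, e. That is one component of size 3.
The largest has 3 vertices.

3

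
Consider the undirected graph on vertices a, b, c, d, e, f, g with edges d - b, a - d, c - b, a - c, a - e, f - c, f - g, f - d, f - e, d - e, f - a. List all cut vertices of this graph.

Removing f increases the component count from 1 to 2, so f is a cut vertex.
By contrast removing e leaves 1 component; it is not a cut vertex. No other vertex is a cut vertex either.

f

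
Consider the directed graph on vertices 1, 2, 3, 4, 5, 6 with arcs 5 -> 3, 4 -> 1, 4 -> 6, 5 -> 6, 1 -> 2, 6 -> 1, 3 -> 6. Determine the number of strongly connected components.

{5} is an SCC by itself.
{4} is an SCC by itself.
{3} is an SCC by itself.
{2} is an SCC by itself.
{6} is an SCC by itself.
(and 1 more singleton SCC)
That gives 6 strongly connected components.

6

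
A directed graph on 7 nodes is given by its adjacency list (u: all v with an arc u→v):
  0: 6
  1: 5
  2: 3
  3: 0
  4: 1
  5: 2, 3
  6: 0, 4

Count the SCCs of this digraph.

1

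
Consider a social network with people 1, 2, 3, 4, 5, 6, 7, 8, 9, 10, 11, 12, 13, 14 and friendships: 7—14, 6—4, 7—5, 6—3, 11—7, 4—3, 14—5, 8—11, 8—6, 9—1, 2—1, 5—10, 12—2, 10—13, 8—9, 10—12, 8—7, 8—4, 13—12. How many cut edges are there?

0

The edges on the cycle 8-11-7-8 are not bridges since each lies on that cycle.
Every edge lies on some cycle, so there are no bridges.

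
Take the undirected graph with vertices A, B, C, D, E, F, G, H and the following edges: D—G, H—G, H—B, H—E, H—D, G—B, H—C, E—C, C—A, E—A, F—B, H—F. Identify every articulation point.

Removing H increases the component count from 1 to 2, so H is a cut vertex.
By contrast removing G leaves 1 component; it is not a cut vertex. No other vertex is a cut vertex either.

H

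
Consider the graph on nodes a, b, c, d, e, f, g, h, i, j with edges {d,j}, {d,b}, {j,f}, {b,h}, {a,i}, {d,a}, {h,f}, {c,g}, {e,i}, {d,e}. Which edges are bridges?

c-g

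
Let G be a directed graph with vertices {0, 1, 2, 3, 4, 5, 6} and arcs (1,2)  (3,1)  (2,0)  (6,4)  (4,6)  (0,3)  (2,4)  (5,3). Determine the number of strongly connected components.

3

{0, 1, 2, 3} are all mutually reachable — one SCC of size 4.
{4, 6} are all mutually reachable — one SCC of size 2.
{5} is an SCC by itself.
That gives 3 strongly connected components.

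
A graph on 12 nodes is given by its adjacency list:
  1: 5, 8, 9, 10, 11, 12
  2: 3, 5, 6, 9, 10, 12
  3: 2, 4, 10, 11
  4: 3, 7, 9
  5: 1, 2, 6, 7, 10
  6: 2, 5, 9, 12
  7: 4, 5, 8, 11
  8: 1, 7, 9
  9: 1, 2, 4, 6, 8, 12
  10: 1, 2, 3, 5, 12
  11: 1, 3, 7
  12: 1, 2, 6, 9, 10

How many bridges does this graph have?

The edges on the cycle 10-2-9-8-1-10 are not bridges since each lies on that cycle.
Every edge lies on some cycle, so there are no bridges.

0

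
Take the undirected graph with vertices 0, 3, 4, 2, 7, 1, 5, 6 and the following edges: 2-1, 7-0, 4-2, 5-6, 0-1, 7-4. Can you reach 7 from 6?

The component containing 6 is {5, 6}, and 7 is not in it.

No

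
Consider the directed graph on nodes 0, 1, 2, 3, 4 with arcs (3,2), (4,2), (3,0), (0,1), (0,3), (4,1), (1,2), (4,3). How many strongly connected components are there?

4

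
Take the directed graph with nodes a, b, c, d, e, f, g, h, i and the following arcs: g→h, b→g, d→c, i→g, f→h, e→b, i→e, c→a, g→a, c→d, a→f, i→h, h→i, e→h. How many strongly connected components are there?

2

{a, b, e, f, g, h, i} are all mutually reachable — one SCC of size 7.
{c, d} are all mutually reachable — one SCC of size 2.
That gives 2 strongly connected components.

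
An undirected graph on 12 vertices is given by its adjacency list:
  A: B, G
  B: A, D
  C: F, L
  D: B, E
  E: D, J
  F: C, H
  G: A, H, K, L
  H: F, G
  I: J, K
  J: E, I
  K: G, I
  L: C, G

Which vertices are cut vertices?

G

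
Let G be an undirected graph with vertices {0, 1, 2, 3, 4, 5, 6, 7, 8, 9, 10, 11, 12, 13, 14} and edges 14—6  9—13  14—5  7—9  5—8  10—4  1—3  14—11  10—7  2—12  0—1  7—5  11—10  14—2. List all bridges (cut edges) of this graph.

0-1, 1-3, 10-4, 12-2, 13-9, 14-2, 14-6, 5-8, 7-9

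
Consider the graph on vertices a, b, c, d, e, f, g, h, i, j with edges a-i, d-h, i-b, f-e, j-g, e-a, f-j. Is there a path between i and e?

From i we can reach a, b, e, f, g, i, j, which includes e.

Yes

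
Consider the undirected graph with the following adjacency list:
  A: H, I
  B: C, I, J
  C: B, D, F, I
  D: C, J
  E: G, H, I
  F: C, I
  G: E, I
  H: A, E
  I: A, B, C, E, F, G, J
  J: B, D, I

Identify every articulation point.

Removing I increases the component count from 1 to 2, so I is a cut vertex.
By contrast removing C leaves 1 component; it is not a cut vertex. No other vertex is a cut vertex either.

I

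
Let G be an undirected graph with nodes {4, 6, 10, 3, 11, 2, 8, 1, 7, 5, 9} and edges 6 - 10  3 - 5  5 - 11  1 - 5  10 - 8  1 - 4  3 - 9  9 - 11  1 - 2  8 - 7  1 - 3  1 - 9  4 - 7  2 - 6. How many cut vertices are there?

1

Removing 1 increases the component count from 1 to 2, so 1 is a cut vertex.
By contrast removing 8 leaves 1 component; it is not a cut vertex. No other vertex is a cut vertex either.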